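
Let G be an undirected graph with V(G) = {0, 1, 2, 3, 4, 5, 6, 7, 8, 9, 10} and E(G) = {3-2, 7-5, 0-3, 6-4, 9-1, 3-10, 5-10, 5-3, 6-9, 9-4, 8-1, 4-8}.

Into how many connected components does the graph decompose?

From 0: component {0, 2, 3, 5, 7, 10}.
From 1: component {1, 4, 6, 8, 9}.
That's 2 components.

2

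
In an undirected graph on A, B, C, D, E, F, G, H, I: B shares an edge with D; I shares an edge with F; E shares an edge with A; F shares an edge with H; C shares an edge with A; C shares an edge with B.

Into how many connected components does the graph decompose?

3

From A: component {A, B, C, D, E}.
From F: component {F, H, I}.
From G: component {G}.
That's 3 components.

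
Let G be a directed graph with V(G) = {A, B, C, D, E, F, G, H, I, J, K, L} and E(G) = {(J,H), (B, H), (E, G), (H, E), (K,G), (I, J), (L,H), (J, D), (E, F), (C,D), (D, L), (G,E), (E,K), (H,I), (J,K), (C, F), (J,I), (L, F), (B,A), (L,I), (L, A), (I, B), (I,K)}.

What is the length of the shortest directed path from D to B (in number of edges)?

3

Distance 0: D.
Distance 1: L.
Distance 2: A, F, H, I.
Distance 3: B, E, J, K — contains B.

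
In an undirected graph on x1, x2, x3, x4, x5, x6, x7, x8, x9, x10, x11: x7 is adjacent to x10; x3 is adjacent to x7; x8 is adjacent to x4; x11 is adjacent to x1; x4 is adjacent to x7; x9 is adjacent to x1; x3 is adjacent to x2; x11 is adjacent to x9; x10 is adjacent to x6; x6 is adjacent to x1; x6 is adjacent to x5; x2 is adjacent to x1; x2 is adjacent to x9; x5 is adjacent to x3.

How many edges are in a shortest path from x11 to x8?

6

Distance 0: x11.
Distance 1: x1, x9.
Distance 2: x2, x6.
Distance 3: x3, x5, x10.
Distance 4: x7.
Distance 5: x4.
Distance 6: x8 — contains x8.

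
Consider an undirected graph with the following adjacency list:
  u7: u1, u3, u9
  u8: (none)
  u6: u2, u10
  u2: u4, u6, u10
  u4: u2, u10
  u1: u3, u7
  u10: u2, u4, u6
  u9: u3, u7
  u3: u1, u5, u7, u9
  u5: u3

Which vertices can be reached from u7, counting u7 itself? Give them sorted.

Start at u7.
Its neighbours: u1, u3, u9.
Then their neighbours: u5.
Nothing further is reachable.

u1, u3, u5, u7, u9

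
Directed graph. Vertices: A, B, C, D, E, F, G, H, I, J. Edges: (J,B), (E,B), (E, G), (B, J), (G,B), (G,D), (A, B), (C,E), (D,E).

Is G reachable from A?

Explore from A.
Distance 1: reach B.
Distance 2: reach J.
The search from A is exhausted; no directed path reaches G.

No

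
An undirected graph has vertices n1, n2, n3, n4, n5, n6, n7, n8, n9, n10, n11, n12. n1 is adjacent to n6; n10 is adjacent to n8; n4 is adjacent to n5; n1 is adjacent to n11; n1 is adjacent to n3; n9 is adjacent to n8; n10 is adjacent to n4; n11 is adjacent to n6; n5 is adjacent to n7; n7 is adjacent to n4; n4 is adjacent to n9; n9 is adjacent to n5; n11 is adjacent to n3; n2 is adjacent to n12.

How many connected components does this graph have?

3

From n1: component {n1, n3, n6, n11}.
From n2: component {n2, n12}.
From n4: component {n4, n5, n7, n8, n9, n10}.
That's 3 components.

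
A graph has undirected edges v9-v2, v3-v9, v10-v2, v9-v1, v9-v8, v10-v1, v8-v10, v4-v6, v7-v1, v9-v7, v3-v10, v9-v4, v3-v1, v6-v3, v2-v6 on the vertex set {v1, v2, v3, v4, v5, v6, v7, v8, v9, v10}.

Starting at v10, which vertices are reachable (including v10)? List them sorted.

Start at v10.
Its neighbours: v1, v2, v3, v8.
Then their neighbours: v6, v7, v9.
Then next layer: v4.
Nothing further is reachable.

v1, v2, v3, v4, v6, v7, v8, v9, v10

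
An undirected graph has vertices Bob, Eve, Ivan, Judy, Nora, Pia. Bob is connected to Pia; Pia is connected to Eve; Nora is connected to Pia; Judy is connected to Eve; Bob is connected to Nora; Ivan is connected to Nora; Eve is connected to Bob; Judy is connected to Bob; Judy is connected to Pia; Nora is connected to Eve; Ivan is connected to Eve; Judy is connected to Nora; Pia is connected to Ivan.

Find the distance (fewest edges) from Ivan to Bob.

2

Distance 0: Ivan.
Distance 1: Eve, Nora, Pia.
Distance 2: Bob, Judy — contains Bob.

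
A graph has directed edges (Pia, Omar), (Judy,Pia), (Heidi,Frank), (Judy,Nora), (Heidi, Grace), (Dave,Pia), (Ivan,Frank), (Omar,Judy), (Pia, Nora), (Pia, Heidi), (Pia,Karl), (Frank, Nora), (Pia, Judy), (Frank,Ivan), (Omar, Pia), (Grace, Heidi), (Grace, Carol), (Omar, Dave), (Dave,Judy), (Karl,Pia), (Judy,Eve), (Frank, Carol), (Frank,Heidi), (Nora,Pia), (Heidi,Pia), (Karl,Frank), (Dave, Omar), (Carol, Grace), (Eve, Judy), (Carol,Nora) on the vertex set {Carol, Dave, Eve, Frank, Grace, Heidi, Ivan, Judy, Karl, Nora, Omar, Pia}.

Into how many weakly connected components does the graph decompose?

From Carol: component {Carol, Dave, Eve, Frank, Grace, Heidi, Ivan, Judy, Karl, Nora, Omar, Pia}.
That's 1 component.

1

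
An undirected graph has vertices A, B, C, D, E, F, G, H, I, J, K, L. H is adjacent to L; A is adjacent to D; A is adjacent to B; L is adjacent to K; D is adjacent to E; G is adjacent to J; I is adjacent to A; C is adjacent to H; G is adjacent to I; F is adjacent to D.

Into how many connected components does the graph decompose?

2

From A: component {A, B, D, E, F, G, I, J}.
From C: component {C, H, K, L}.
That's 2 components.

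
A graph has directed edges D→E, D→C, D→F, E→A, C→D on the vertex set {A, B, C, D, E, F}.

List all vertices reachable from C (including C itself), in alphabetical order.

Start at C.
Its neighbours: D.
Then their neighbours: E, F.
Then next layer: A.
Nothing further is reachable.

A, C, D, E, F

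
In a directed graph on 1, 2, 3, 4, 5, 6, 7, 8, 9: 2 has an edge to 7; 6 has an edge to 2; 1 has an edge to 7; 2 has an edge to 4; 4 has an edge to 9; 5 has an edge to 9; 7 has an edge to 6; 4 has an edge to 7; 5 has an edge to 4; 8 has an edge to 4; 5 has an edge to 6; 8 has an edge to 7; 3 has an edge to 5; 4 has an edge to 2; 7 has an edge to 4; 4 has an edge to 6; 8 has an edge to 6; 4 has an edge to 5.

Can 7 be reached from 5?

Explore from 5.
Distance 1: reach 4, 6, 9.
Distance 2: reach 2, 7.
Found 7.

Yes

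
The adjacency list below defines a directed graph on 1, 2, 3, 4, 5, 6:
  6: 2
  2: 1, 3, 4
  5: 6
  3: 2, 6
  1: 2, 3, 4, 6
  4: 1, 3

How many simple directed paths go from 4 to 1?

4→1
4→3→2→1
4→3→6→2→1

3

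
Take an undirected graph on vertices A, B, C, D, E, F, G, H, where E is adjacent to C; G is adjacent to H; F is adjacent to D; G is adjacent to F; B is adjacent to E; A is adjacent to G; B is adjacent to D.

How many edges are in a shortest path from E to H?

Distance 0: E.
Distance 1: B, C.
Distance 2: D.
Distance 3: F.
Distance 4: G.
Distance 5: A, H — contains H.

5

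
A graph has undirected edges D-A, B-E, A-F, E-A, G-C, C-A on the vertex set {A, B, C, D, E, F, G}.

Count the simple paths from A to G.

1

A–C–G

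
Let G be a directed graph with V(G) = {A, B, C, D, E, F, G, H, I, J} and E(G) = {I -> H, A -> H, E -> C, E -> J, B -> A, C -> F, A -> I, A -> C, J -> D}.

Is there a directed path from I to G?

No

Explore from I.
Distance 1: reach H.
The search from I is exhausted; no directed path reaches G.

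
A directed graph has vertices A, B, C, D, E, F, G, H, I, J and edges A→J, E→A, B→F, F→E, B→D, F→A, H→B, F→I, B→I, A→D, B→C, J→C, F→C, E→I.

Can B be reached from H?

Explore from H.
Distance 1: reach B.
Found B.

Yes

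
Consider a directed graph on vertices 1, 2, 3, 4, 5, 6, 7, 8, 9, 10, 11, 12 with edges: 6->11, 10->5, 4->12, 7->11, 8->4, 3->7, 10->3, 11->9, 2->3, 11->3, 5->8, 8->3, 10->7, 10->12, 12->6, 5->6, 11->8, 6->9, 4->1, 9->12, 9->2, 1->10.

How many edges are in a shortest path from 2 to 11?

3

Distance 0: 2.
Distance 1: 3.
Distance 2: 7.
Distance 3: 11 — contains 11.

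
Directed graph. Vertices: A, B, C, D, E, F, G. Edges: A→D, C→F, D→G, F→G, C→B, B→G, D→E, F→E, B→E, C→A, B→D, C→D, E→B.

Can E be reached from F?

Explore from F.
Distance 1: reach E, G.
Found E.

Yes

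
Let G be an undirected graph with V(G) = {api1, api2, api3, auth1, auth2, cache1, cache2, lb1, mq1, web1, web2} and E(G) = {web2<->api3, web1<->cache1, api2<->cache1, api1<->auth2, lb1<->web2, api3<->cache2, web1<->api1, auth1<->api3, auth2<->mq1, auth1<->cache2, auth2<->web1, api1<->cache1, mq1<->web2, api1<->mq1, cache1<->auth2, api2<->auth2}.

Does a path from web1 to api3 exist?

Yes

Explore from web1.
Distance 1: reach api1, auth2, cache1.
Distance 2: reach api2, mq1.
Distance 3: reach web2.
Distance 4: reach api3, lb1.
Found api3.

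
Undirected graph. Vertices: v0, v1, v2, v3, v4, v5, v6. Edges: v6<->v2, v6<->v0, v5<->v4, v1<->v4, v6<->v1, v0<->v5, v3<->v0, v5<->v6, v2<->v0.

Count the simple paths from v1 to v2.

7

v1–v4–v5–v0–v2
v1–v4–v5–v0–v6–v2
v1–v4–v5–v6–v0–v2
v1–v4–v5–v6–v2
v1–v6–v0–v2
v1–v6–v2
v1–v6–v5–v0–v2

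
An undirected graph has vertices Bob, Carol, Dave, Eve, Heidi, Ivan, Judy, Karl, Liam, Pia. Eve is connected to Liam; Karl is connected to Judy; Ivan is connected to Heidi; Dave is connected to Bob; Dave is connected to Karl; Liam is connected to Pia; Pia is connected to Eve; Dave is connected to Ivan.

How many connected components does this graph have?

3

From Bob: component {Bob, Dave, Heidi, Ivan, Judy, Karl}.
From Carol: component {Carol}.
From Eve: component {Eve, Liam, Pia}.
That's 3 components.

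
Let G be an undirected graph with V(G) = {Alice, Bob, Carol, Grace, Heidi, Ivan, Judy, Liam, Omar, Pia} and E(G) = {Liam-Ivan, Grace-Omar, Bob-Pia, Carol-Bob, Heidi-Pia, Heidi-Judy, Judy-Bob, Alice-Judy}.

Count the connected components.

From Alice: component {Alice, Bob, Carol, Heidi, Judy, Pia}.
From Grace: component {Grace, Omar}.
From Ivan: component {Ivan, Liam}.
That's 3 components.

3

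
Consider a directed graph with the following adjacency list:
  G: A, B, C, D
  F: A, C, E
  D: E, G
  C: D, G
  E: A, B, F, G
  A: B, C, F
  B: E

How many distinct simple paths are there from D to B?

13

D→E→A→B
D→E→A→C→G→B
D→E→A→F→C→G→B
D→E→B
D→E→F→A→B
D→E→F→A→C→G→B
D→E→F→C→G→A→B
D→E→F→C→G→B
D→E→G→A→B
D→E→G→B
D→G→A→B
D→G→A→F→E→B
D→G→B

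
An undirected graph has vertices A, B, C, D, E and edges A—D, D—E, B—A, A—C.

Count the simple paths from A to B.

A–B

1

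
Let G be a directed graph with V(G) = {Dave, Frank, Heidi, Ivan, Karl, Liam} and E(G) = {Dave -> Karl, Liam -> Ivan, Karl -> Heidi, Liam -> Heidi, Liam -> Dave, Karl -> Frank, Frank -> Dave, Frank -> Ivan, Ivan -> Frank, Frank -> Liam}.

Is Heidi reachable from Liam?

Yes

Explore from Liam.
Distance 1: reach Dave, Heidi, Ivan.
Found Heidi.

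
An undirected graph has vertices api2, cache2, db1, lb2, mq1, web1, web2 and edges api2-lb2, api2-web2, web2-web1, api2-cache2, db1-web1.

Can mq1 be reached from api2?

Explore from api2.
Distance 1: reach cache2, lb2, web2.
Distance 2: reach web1.
Distance 3: reach db1.
The search is exhausted without reaching mq1; it lies in a different component.

No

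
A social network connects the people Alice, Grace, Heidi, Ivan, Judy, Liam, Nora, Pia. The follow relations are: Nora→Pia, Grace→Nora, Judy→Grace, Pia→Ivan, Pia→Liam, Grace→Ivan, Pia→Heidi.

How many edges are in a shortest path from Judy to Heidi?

Distance 0: Judy.
Distance 1: Grace.
Distance 2: Ivan, Nora.
Distance 3: Pia.
Distance 4: Heidi, Liam — contains Heidi.

4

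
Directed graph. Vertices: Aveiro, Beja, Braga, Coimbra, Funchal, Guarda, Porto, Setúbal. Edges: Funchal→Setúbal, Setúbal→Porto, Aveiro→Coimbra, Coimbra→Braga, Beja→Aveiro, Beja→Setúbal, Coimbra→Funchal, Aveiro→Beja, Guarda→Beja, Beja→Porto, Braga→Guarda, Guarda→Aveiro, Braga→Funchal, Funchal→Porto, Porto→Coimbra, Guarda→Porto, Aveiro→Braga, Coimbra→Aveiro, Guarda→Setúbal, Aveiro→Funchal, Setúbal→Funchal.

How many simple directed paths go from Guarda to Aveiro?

Guarda→Aveiro
Guarda→Beja→Aveiro
Guarda→Beja→Porto→Coimbra→Aveiro
Guarda→Beja→Setúbal→Funchal→Porto→Coimbra→Aveiro
Guarda→Beja→Setúbal→Porto→Coimbra→Aveiro
Guarda→Porto→Coimbra→Aveiro
Guarda→Setúbal→Funchal→Porto→Coimbra→Aveiro
Guarda→Setúbal→Porto→Coimbra→Aveiro

8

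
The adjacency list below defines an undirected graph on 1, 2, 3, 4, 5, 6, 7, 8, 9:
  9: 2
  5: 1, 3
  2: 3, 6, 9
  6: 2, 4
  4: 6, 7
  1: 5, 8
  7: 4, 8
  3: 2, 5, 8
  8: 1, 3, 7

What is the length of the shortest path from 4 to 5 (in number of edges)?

4

Distance 0: 4.
Distance 1: 6, 7.
Distance 2: 2, 8.
Distance 3: 1, 3, 9.
Distance 4: 5 — contains 5.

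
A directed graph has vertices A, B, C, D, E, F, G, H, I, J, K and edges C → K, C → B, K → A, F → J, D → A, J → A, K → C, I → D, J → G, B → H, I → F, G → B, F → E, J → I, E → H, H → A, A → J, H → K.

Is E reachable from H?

Explore from H.
Distance 1: reach A, K.
Distance 2: reach C, J.
Distance 3: reach B, G, I.
Distance 4: reach D, F.
Distance 5: reach E.
Found E.

Yes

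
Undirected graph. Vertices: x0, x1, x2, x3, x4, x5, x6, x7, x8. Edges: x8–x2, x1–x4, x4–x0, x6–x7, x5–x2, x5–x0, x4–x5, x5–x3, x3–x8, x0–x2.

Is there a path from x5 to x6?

No

Explore from x5.
Distance 1: reach x0, x2, x3, x4.
Distance 2: reach x1, x8.
The search is exhausted without reaching x6; it lies in a different component.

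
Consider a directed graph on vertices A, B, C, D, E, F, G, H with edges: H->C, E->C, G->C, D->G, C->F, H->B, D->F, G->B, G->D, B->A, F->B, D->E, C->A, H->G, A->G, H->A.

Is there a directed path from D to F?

Explore from D.
Distance 1: reach E, F, G.
Found F.

Yes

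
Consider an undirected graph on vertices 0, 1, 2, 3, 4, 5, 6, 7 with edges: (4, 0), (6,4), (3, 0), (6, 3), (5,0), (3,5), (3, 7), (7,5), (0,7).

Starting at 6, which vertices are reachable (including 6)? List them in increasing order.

0, 3, 4, 5, 6, 7

Start at 6.
Its neighbours: 3, 4.
Then their neighbours: 0, 5, 7.
Nothing further is reachable.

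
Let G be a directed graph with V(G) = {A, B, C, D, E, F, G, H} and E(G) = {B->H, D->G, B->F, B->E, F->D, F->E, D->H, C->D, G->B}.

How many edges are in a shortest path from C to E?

Distance 0: C.
Distance 1: D.
Distance 2: G, H.
Distance 3: B.
Distance 4: E, F — contains E.

4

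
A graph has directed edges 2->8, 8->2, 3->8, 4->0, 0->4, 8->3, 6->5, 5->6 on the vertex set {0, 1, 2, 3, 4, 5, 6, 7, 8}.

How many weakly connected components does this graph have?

From 0: component {0, 4}.
From 1: component {1}.
From 2: component {2, 3, 8}.
From 5: component {5, 6}.
From 7: component {7}.
That's 5 components.

5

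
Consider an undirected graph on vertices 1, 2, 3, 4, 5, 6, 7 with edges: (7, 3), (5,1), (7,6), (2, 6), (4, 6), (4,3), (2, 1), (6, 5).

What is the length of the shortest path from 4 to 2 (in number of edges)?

2

Distance 0: 4.
Distance 1: 3, 6.
Distance 2: 2, 5, 7 — contains 2.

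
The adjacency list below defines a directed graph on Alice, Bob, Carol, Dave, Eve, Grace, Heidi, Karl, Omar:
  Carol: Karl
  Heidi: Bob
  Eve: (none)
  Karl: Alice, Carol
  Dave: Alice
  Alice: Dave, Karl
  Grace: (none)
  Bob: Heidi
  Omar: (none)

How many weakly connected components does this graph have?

5

From Alice: component {Alice, Carol, Dave, Karl}.
From Bob: component {Bob, Heidi}.
From Eve: component {Eve}.
From Grace: component {Grace}.
From Omar: component {Omar}.
That's 5 components.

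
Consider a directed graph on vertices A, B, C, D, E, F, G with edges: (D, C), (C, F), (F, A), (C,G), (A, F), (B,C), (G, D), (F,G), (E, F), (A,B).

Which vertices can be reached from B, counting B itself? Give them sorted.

A, B, C, D, F, G

Start at B.
Its neighbours: C.
Then their neighbours: F, G.
Then next layer: A, D.
Nothing further is reachable.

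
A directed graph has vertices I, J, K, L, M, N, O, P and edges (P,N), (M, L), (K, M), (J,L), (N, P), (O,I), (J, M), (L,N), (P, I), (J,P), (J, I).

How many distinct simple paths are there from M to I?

M→L→N→P→I

1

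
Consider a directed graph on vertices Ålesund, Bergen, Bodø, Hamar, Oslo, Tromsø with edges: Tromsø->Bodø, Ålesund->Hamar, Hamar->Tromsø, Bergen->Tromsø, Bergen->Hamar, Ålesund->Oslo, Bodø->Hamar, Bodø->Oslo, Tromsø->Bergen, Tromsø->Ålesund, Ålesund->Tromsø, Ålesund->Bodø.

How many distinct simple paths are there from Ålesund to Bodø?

Ålesund→Bodø
Ålesund→Hamar→Tromsø→Bodø
Ålesund→Tromsø→Bodø

3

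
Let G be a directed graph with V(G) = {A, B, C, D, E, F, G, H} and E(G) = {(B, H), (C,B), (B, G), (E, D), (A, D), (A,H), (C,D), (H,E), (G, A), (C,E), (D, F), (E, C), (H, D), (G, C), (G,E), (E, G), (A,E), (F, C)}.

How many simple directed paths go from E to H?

E→C→B→G→A→H
E→C→B→H
E→D→F→C→B→G→A→H
E→D→F→C→B→H
E→G→A→D→F→C→B→H
E→G→A→H
E→G→C→B→H

7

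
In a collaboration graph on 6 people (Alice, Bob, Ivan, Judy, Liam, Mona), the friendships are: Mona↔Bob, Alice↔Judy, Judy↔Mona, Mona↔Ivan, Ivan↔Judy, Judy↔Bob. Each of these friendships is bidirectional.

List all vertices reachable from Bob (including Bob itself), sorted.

Alice, Bob, Ivan, Judy, Mona

Start at Bob.
Its neighbours: Judy, Mona.
Then their neighbours: Alice, Ivan.
Nothing further is reachable.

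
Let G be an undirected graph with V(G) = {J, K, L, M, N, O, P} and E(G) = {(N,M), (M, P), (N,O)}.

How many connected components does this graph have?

4

From J: component {J}.
From K: component {K}.
From L: component {L}.
From M: component {M, N, O, P}.
That's 4 components.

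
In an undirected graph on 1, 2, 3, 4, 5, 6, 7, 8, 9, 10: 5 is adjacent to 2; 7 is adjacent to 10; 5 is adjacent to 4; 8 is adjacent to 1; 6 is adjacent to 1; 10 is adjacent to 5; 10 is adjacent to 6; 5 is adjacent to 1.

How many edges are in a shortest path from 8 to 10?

3

Distance 0: 8.
Distance 1: 1.
Distance 2: 5, 6.
Distance 3: 2, 4, 10 — contains 10.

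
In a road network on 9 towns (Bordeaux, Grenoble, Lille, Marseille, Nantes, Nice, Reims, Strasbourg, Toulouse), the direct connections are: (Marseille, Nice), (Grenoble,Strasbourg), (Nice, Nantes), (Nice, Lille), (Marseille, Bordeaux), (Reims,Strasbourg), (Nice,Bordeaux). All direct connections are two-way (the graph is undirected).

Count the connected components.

3

From Bordeaux: component {Bordeaux, Lille, Marseille, Nantes, Nice}.
From Grenoble: component {Grenoble, Reims, Strasbourg}.
From Toulouse: component {Toulouse}.
That's 3 components.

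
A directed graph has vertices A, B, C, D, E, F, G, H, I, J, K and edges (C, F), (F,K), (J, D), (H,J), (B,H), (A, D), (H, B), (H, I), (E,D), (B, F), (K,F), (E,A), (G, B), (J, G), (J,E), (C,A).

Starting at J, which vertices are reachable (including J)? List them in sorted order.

A, B, D, E, F, G, H, I, J, K

Start at J.
Its neighbours: D, E, G.
Then their neighbours: A, B.
Then next layer: F, H.
Then next layer: I, K.
Nothing further is reachable.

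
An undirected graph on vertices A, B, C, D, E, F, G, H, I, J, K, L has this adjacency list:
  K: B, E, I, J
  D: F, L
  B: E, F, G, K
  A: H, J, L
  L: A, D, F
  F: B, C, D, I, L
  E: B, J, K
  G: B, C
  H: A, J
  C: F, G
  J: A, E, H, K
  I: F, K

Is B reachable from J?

Yes

Explore from J.
Distance 1: reach A, E, H, K.
Distance 2: reach B, I, L.
Found B.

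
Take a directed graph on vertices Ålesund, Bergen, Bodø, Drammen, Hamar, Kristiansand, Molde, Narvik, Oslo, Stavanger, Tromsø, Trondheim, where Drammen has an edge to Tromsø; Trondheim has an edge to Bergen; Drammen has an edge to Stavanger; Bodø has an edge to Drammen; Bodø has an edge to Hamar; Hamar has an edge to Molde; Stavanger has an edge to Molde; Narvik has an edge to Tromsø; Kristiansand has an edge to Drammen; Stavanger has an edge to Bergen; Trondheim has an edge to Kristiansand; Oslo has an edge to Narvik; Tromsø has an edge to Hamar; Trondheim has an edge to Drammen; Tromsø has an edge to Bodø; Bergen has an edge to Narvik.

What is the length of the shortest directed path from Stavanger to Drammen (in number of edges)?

5

Distance 0: Stavanger.
Distance 1: Bergen, Molde.
Distance 2: Narvik.
Distance 3: Tromsø.
Distance 4: Bodø, Hamar.
Distance 5: Drammen — contains Drammen.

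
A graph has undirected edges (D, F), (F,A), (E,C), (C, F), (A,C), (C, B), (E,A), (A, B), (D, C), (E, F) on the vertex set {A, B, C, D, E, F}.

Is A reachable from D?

Yes

Explore from D.
Distance 1: reach C, F.
Distance 2: reach A, B, E.
Found A.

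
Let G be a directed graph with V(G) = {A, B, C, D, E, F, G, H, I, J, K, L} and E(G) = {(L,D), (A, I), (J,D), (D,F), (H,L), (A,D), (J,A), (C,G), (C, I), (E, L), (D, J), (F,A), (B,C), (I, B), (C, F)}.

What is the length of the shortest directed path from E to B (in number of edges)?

6

Distance 0: E.
Distance 1: L.
Distance 2: D.
Distance 3: F, J.
Distance 4: A.
Distance 5: I.
Distance 6: B — contains B.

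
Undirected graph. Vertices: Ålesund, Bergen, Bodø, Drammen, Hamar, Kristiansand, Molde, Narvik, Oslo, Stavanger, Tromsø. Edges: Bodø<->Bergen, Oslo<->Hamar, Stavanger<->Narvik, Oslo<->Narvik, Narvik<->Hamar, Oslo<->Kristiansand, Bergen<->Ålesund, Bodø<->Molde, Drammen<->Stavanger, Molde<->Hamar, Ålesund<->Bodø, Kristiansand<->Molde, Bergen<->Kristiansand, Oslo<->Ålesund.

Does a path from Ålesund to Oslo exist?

Explore from Ålesund.
Distance 1: reach Bergen, Bodø, Oslo.
Found Oslo.

Yes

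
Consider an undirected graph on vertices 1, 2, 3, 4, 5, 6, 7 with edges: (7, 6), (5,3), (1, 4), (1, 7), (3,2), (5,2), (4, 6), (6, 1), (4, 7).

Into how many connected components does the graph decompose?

2

From 1: component {1, 4, 6, 7}.
From 2: component {2, 3, 5}.
That's 2 components.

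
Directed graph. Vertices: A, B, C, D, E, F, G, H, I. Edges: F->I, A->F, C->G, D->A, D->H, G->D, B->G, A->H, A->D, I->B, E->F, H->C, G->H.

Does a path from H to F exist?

Yes

Explore from H.
Distance 1: reach C.
Distance 2: reach G.
Distance 3: reach D.
Distance 4: reach A.
Distance 5: reach F.
Found F.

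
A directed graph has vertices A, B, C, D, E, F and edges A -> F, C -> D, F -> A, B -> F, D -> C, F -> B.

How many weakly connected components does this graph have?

3

From A: component {A, B, F}.
From C: component {C, D}.
From E: component {E}.
That's 3 components.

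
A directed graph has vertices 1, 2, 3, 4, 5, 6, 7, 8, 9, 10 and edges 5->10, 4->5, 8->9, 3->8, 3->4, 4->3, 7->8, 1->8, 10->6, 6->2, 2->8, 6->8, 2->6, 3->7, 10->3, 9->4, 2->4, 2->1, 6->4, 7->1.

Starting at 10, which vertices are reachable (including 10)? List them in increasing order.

Start at 10.
Its neighbours: 3, 6.
Then their neighbours: 2, 4, 7, 8.
Then next layer: 1, 5, 9.
Every vertex is now reached.

1, 2, 3, 4, 5, 6, 7, 8, 9, 10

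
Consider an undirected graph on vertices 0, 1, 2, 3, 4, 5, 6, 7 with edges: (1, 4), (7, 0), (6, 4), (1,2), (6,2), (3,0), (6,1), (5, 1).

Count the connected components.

From 0: component {0, 3, 7}.
From 1: component {1, 2, 4, 5, 6}.
That's 2 components.

2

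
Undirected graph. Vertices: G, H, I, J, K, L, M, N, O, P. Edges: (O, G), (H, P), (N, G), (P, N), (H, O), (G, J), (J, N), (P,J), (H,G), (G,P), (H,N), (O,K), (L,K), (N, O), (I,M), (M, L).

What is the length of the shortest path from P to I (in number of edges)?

6

Distance 0: P.
Distance 1: G, H, J, N.
Distance 2: O.
Distance 3: K.
Distance 4: L.
Distance 5: M.
Distance 6: I — contains I.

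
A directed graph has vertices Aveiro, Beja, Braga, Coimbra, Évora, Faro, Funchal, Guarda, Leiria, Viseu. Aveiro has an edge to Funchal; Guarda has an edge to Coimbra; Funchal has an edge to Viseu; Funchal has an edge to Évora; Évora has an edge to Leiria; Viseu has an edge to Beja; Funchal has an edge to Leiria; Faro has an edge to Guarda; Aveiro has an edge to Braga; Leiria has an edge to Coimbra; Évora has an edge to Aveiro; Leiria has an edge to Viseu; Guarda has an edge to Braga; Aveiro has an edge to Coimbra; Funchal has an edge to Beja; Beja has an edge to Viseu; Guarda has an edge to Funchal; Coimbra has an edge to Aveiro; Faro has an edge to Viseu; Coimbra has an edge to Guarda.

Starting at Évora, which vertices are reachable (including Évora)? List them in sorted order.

Start at Évora.
Its neighbours: Aveiro, Leiria.
Then their neighbours: Braga, Coimbra, Funchal, Viseu.
Then next layer: Beja, Guarda.
Nothing further is reachable.

Aveiro, Beja, Braga, Coimbra, Évora, Funchal, Guarda, Leiria, Viseu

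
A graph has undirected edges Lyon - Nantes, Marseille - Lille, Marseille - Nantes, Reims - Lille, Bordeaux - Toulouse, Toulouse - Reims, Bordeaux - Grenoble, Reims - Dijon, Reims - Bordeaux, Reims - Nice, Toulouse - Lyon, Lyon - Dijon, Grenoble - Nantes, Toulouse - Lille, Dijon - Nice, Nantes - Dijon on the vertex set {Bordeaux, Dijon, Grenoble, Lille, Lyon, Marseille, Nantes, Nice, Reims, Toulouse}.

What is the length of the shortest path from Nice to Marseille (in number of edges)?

3

Distance 0: Nice.
Distance 1: Dijon, Reims.
Distance 2: Bordeaux, Lille, Lyon, Nantes, Toulouse.
Distance 3: Grenoble, Marseille — contains Marseille.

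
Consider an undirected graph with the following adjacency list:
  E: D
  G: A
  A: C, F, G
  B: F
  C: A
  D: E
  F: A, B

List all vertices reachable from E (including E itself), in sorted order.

D, E

Start at E.
Its neighbours: D.
Nothing further is reachable.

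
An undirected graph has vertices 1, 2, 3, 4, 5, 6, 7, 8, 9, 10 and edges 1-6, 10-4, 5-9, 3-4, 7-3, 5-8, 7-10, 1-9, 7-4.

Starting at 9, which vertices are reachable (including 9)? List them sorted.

Start at 9.
Its neighbours: 1, 5.
Then their neighbours: 6, 8.
Nothing further is reachable.

1, 5, 6, 8, 9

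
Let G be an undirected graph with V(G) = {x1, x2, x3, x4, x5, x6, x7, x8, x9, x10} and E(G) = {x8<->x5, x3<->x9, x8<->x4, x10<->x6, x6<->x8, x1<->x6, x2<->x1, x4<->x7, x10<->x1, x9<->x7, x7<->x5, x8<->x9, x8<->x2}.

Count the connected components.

From x1: component {x1, x2, x3, x4, x5, x6, x7, x8, x9, x10}.
That's 1 component.

1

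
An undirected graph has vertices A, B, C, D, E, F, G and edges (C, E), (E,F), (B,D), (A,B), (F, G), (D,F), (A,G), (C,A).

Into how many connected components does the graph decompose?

From A: component {A, B, C, D, E, F, G}.
That's 1 component.

1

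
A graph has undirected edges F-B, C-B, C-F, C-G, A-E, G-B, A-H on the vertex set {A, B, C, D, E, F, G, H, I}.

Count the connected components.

4

From A: component {A, E, H}.
From B: component {B, C, F, G}.
From D: component {D}.
From I: component {I}.
That's 4 components.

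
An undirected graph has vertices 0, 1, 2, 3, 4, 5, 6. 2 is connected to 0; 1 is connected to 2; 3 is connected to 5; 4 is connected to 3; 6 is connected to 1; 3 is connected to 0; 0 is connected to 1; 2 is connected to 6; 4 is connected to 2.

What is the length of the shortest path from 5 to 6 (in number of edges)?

4

Distance 0: 5.
Distance 1: 3.
Distance 2: 0, 4.
Distance 3: 1, 2.
Distance 4: 6 — contains 6.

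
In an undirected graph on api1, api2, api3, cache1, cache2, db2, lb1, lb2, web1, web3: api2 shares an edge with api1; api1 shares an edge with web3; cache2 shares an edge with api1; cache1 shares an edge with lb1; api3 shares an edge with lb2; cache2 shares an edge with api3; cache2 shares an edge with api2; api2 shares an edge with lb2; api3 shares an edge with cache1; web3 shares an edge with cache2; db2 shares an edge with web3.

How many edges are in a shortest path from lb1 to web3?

Distance 0: lb1.
Distance 1: cache1.
Distance 2: api3.
Distance 3: cache2, lb2.
Distance 4: api1, api2, web3 — contains web3.

4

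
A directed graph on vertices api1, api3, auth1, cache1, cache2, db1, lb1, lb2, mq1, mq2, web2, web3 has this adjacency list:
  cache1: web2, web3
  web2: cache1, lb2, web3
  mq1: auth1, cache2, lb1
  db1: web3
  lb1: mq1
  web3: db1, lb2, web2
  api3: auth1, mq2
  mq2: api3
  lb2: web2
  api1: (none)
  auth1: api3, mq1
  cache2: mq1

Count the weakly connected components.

From api1: component {api1}.
From api3: component {api3, auth1, cache2, lb1, mq1, mq2}.
From cache1: component {cache1, db1, lb2, web2, web3}.
That's 3 components.

3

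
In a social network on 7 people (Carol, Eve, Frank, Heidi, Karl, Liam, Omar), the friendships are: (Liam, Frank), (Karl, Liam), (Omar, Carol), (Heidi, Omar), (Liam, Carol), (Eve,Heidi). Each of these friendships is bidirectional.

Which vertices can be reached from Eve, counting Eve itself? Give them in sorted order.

Start at Eve.
Its neighbours: Heidi.
Then their neighbours: Omar.
Then next layer: Carol.
Then next layer: Liam.
Then next layer: Frank, Karl.
Every vertex is now reached.

Carol, Eve, Frank, Heidi, Karl, Liam, Omar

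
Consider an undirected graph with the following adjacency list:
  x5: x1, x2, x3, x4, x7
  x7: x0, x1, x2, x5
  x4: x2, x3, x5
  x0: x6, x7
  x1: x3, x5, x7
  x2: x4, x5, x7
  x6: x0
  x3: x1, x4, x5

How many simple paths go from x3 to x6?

14

x3–x1–x5–x2–x7–x0–x6
x3–x1–x5–x4–x2–x7–x0–x6
x3–x1–x5–x7–x0–x6
x3–x1–x7–x0–x6
x3–x4–x2–x5–x1–x7–x0–x6
x3–x4–x2–x5–x7–x0–x6
x3–x4–x2–x7–x0–x6
x3–x4–x5–x1–x7–x0–x6
x3–x4–x5–x2–x7–x0–x6
x3–x4–x5–x7–x0–x6
x3–x5–x1–x7–x0–x6
x3–x5–x2–x7–x0–x6
x3–x5–x4–x2–x7–x0–x6
x3–x5–x7–x0–x6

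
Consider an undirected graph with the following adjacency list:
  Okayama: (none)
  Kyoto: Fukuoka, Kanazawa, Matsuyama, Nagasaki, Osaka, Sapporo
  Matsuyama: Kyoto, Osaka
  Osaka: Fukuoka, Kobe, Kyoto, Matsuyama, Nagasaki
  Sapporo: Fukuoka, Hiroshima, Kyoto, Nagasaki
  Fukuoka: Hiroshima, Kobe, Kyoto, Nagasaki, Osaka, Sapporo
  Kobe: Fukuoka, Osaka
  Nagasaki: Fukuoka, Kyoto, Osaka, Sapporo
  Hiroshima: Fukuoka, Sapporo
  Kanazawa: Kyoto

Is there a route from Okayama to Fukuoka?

No

Okayama has no edges, so nothing is reachable from it.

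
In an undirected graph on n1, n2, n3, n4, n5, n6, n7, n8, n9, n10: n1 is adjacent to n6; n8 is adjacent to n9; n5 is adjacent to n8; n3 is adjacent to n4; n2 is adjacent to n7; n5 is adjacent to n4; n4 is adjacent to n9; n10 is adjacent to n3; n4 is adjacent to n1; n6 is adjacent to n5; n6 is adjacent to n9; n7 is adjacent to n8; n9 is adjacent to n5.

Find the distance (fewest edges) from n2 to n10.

Distance 0: n2.
Distance 1: n7.
Distance 2: n8.
Distance 3: n5, n9.
Distance 4: n4, n6.
Distance 5: n1, n3.
Distance 6: n10 — contains n10.

6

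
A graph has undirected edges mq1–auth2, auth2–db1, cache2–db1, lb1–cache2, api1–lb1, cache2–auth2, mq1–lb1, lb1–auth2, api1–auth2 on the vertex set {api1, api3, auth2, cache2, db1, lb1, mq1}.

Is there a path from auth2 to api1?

Yes

Explore from auth2.
Distance 1: reach api1, cache2, db1, lb1, mq1.
Found api1.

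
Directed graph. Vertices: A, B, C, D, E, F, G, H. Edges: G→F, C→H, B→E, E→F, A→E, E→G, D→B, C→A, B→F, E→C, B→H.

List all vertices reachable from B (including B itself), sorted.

Start at B.
Its neighbours: E, F, H.
Then their neighbours: C, G.
Then next layer: A.
Nothing further is reachable.

A, B, C, E, F, G, H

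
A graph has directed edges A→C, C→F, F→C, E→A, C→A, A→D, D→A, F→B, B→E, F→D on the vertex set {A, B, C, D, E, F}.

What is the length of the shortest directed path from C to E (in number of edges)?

3

Distance 0: C.
Distance 1: A, F.
Distance 2: B, D.
Distance 3: E — contains E.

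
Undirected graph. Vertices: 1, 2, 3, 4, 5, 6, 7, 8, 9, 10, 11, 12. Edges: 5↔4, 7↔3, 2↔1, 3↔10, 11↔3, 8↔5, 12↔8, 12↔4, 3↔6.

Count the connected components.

From 1: component {1, 2}.
From 3: component {3, 6, 7, 10, 11}.
From 4: component {4, 5, 8, 12}.
From 9: component {9}.
That's 4 components.

4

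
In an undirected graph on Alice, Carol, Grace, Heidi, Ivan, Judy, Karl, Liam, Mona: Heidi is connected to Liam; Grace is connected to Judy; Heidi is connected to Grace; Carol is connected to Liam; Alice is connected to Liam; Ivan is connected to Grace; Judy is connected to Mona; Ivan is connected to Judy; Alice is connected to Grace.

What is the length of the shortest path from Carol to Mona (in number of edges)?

5

Distance 0: Carol.
Distance 1: Liam.
Distance 2: Alice, Heidi.
Distance 3: Grace.
Distance 4: Ivan, Judy.
Distance 5: Mona — contains Mona.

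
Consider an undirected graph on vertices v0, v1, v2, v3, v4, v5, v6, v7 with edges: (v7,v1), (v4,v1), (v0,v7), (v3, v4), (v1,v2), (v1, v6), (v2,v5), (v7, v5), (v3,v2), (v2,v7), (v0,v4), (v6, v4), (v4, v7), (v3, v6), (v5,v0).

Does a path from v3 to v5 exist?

Yes

Explore from v3.
Distance 1: reach v2, v4, v6.
Distance 2: reach v0, v1, v5, v7.
Found v5.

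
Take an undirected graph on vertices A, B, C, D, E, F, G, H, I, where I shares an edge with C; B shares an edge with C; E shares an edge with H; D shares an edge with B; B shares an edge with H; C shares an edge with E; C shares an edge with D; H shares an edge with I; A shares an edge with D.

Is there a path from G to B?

No

G has no edges, so nothing is reachable from it.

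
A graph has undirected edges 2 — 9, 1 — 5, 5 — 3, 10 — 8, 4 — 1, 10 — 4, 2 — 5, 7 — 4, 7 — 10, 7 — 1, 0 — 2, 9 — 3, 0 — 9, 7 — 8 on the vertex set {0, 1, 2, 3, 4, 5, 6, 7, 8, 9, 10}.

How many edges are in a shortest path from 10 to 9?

Distance 0: 10.
Distance 1: 4, 7, 8.
Distance 2: 1.
Distance 3: 5.
Distance 4: 2, 3.
Distance 5: 0, 9 — contains 9.

5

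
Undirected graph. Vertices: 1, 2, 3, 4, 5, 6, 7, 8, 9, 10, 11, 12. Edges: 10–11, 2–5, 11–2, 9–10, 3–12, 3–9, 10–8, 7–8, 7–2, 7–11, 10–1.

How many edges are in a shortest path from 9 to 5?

Distance 0: 9.
Distance 1: 3, 10.
Distance 2: 1, 8, 11, 12.
Distance 3: 2, 7.
Distance 4: 5 — contains 5.

4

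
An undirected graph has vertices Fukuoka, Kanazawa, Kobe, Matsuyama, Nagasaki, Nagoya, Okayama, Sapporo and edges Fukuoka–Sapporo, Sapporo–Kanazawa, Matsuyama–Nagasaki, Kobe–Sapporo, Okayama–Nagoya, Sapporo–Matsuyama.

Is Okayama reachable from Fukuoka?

No

Explore from Fukuoka.
Distance 1: reach Sapporo.
Distance 2: reach Kanazawa, Kobe, Matsuyama.
Distance 3: reach Nagasaki.
The search is exhausted without reaching Okayama; it lies in a different component.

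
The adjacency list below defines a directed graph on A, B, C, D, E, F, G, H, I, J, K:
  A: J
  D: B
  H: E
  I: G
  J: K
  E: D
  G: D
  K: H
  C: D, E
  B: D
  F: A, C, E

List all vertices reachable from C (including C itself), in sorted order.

Start at C.
Its neighbours: D, E.
Then their neighbours: B.
Nothing further is reachable.

B, C, D, E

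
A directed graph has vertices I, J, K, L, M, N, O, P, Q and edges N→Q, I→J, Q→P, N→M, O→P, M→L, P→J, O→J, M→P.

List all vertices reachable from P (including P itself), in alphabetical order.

Start at P.
Its neighbours: J.
Nothing further is reachable.

J, P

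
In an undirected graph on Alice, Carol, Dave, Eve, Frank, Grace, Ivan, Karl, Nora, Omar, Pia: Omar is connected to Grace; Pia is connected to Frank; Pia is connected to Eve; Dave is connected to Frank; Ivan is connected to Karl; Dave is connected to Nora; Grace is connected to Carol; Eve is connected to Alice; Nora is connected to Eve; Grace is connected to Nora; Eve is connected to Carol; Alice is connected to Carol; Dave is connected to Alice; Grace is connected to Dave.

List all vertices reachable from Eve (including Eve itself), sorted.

Start at Eve.
Its neighbours: Alice, Carol, Nora, Pia.
Then their neighbours: Dave, Frank, Grace.
Then next layer: Omar.
Nothing further is reachable.

Alice, Carol, Dave, Eve, Frank, Grace, Nora, Omar, Pia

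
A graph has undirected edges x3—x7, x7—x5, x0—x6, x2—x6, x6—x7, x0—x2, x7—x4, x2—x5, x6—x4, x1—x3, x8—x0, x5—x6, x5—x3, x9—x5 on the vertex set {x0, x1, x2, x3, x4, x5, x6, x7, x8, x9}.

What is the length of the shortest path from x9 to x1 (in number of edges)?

3

Distance 0: x9.
Distance 1: x5.
Distance 2: x2, x3, x6, x7.
Distance 3: x0, x1, x4 — contains x1.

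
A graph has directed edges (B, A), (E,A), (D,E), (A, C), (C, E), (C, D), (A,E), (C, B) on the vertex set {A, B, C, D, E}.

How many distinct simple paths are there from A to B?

1

A→C→B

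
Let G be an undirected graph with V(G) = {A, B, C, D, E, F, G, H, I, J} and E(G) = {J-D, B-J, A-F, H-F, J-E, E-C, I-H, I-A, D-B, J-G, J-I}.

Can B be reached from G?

Yes

Explore from G.
Distance 1: reach J.
Distance 2: reach B, D, E, I.
Found B.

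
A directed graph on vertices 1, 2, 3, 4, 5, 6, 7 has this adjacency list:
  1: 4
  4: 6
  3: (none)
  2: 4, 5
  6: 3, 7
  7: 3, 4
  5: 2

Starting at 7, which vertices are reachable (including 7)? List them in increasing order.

3, 4, 6, 7

Start at 7.
Its neighbours: 3, 4.
Then their neighbours: 6.
Nothing further is reachable.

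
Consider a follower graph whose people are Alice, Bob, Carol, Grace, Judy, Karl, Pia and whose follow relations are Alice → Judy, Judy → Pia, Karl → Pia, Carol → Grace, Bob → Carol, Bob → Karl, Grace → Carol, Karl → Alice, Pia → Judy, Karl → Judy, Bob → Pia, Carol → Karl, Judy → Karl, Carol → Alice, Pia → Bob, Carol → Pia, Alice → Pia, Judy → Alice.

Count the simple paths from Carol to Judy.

10

Carol→Alice→Judy
Carol→Alice→Pia→Bob→Karl→Judy
Carol→Alice→Pia→Judy
Carol→Karl→Alice→Judy
Carol→Karl→Alice→Pia→Judy
Carol→Karl→Judy
Carol→Karl→Pia→Judy
Carol→Pia→Bob→Karl→Alice→Judy
Carol→Pia→Bob→Karl→Judy
Carol→Pia→Judy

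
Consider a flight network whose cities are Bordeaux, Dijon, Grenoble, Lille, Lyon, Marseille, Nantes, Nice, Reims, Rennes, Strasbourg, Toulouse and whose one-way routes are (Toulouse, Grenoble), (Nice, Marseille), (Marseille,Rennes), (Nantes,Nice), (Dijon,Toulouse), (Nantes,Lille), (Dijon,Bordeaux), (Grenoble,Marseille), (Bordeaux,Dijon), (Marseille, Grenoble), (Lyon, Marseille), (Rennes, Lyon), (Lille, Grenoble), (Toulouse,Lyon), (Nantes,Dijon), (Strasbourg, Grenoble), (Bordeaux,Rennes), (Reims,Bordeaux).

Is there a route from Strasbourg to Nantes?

Explore from Strasbourg.
Distance 1: reach Grenoble.
Distance 2: reach Marseille.
Distance 3: reach Rennes.
Distance 4: reach Lyon.
The search from Strasbourg is exhausted; no directed path reaches Nantes.

No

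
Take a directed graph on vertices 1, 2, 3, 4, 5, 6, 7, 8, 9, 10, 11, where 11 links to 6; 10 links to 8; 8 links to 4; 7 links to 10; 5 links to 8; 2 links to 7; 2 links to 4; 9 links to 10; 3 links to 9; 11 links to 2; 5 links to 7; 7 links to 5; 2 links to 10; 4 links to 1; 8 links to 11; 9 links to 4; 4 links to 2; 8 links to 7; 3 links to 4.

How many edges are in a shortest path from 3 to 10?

Distance 0: 3.
Distance 1: 4, 9.
Distance 2: 1, 2, 10 — contains 10.

2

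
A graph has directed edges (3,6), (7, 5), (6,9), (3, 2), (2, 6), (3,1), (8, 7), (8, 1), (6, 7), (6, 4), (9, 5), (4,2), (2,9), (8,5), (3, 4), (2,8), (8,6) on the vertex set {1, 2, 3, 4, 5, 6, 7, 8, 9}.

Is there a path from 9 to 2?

No

Explore from 9.
Distance 1: reach 5.
The search from 9 is exhausted; no directed path reaches 2.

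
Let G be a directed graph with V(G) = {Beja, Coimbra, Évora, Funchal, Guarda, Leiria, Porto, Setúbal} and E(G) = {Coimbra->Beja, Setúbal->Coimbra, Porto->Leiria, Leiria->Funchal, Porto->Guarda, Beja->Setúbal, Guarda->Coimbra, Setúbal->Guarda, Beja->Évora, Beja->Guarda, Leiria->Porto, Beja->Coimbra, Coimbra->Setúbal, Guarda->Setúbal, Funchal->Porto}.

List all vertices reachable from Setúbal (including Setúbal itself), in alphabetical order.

Beja, Coimbra, Évora, Guarda, Setúbal

Start at Setúbal.
Its neighbours: Coimbra, Guarda.
Then their neighbours: Beja.
Then next layer: Évora.
Nothing further is reachable.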